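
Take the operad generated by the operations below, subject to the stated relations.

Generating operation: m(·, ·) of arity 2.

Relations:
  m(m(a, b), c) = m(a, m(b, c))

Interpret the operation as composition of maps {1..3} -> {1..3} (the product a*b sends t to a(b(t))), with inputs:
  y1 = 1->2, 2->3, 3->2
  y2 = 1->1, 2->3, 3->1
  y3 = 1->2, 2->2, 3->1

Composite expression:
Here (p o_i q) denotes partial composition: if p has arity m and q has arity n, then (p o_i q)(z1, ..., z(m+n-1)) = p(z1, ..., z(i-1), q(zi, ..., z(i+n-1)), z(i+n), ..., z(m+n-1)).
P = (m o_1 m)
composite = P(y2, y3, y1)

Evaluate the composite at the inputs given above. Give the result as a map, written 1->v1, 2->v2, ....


1->3, 2->1, 3->3

m(y2, y3) = 1->3, 2->3, 3->1
m(m(y2, y3), y1) = 1->3, 2->1, 3->3


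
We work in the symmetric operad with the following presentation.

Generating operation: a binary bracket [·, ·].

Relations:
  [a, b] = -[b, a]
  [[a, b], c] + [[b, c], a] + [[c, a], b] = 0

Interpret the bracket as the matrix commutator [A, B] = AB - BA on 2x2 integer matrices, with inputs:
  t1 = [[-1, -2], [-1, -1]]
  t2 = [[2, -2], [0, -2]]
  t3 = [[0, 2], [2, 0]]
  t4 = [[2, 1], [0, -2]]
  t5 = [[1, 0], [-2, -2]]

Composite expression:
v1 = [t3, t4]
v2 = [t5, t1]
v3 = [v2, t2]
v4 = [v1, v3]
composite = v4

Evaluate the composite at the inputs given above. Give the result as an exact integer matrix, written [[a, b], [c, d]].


[[-416, -64], [144, 416]]


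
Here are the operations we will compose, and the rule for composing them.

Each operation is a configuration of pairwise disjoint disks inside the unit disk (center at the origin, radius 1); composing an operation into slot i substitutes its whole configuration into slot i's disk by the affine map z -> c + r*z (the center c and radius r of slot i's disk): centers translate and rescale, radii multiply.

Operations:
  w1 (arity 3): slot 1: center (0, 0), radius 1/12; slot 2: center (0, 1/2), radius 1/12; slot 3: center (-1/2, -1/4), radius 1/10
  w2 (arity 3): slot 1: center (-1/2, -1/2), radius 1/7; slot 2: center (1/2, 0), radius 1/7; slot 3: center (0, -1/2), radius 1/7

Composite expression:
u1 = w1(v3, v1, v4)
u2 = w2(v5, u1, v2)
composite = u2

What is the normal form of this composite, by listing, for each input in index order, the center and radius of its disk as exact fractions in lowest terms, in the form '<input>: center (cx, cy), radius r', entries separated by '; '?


Below w2, radii multiply path by path; the v-disk centers shift.
input v5: applying the 1 nested substitution gives center (-1/2, -1/2), radius 1/7
input v3: applying the 2 nested substitutions gives center (1/2, 0), radius 1/84
input v1: applying the 2 nested substitutions gives center (1/2, 1/14), radius 1/84
input v4: applying the 2 nested substitutions gives center (3/7, -1/28), radius 1/70
input v2: applying the 1 nested substitution gives center (0, -1/2), radius 1/7

v1: center (1/2, 1/14), radius 1/84; v2: center (0, -1/2), radius 1/7; v3: center (1/2, 0), radius 1/84; v4: center (3/7, -1/28), radius 1/70; v5: center (-1/2, -1/2), radius 1/7


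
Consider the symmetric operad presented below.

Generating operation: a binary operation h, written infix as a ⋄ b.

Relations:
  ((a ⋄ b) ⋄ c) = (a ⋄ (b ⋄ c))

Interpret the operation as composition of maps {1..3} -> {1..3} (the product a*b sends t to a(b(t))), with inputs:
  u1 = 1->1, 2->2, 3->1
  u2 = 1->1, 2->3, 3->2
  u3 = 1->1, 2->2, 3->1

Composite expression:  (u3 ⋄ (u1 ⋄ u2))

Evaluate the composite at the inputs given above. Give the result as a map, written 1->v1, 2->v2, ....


1->1, 2->1, 3->2

(u1 ⋄ u2) = 1->1, 2->1, 3->2
(u3 ⋄ (u1 ⋄ u2)) = 1->1, 2->1, 3->2


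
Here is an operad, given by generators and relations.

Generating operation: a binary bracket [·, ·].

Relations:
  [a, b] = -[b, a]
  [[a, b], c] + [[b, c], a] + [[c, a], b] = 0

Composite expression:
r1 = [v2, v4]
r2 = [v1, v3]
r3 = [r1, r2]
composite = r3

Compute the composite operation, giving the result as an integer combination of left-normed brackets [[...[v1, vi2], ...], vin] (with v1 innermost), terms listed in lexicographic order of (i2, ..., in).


-[[[v1, v3], v2], v4] + [[[v1, v3], v4], v2]

Expand each bracket as ab - ba; the v1-initial words give the coefficients.
Composite bracket: [[v2, v4], [v1, v3]]
Under [a, b] = ab - ba we get 8 signed associative words (2^3 = 8).
Collect the words opening with v1:
  v1v3v2v4 (sign -1) contributes -[[[v1, v3], v2], v4]
  v1v3v4v2 (sign +1) contributes +[[[v1, v3], v4], v2]


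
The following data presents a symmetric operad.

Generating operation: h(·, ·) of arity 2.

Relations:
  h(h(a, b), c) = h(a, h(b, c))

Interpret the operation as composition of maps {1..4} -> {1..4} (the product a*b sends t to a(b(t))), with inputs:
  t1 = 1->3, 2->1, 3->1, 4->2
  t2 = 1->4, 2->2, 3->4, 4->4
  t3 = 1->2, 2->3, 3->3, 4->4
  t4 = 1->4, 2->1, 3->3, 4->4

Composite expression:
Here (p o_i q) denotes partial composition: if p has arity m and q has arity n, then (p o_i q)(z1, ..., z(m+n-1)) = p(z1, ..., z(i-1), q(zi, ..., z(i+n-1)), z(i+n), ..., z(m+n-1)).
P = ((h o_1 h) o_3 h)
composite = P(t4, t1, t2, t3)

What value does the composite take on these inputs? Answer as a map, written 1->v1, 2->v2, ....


1->4, 2->1, 3->1, 4->1

h(t4, t1) = 1->3, 2->4, 3->4, 4->1
h(t2, t3) = 1->2, 2->4, 3->4, 4->4
h(h(t4, t1), h(t2, t3)) = 1->4, 2->1, 3->1, 4->1


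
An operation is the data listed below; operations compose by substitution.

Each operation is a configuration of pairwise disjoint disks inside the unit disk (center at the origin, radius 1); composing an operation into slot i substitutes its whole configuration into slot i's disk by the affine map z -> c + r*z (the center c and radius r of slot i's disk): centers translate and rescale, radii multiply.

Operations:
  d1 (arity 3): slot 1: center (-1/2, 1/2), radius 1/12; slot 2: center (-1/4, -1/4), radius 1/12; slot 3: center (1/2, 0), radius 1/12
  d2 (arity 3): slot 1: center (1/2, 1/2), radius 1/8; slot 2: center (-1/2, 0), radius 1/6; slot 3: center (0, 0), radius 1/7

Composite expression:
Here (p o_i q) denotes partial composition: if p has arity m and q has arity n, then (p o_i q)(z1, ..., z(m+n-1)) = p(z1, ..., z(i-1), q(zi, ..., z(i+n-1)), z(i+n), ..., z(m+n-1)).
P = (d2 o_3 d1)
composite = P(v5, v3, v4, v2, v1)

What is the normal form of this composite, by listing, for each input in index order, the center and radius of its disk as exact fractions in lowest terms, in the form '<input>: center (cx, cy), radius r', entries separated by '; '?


v1: center (1/14, 0), radius 1/84; v2: center (-1/28, -1/28), radius 1/84; v3: center (-1/2, 0), radius 1/6; v4: center (-1/14, 1/14), radius 1/84; v5: center (1/2, 1/2), radius 1/8

Each v-disk chains the slot maps above it in d2; radii multiply.
input v5: applying the 1 nested substitution gives center (1/2, 1/2), radius 1/8
input v3: applying the 1 nested substitution gives center (-1/2, 0), radius 1/6
input v4: applying the 2 nested substitutions gives center (-1/14, 1/14), radius 1/84
input v2: applying the 2 nested substitutions gives center (-1/28, -1/28), radius 1/84
input v1: applying the 2 nested substitutions gives center (1/14, 0), radius 1/84


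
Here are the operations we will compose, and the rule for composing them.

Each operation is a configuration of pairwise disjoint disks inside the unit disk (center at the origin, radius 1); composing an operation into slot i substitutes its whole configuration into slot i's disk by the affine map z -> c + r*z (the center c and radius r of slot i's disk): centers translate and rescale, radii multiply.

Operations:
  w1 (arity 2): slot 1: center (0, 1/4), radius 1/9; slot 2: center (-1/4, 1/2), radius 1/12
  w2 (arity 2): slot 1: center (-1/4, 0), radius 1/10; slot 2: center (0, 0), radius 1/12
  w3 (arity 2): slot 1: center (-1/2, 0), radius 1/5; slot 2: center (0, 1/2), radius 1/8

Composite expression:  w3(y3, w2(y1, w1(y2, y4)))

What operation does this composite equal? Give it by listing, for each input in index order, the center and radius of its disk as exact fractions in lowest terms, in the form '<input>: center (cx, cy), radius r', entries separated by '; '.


Only the slot chain above each y matters under w3; compose those maps.
input y3: composing its 1 substitution step yields center (-1/2, 0), radius 1/5
input y1: composing its 2 substitution steps yields center (-1/32, 1/2), radius 1/80
input y2: composing its 3 substitution steps yields center (0, 193/384), radius 1/864
input y4: composing its 3 substitution steps yields center (-1/384, 97/192), radius 1/1152

y1: center (-1/32, 1/2), radius 1/80; y2: center (0, 193/384), radius 1/864; y3: center (-1/2, 0), radius 1/5; y4: center (-1/384, 97/192), radius 1/1152


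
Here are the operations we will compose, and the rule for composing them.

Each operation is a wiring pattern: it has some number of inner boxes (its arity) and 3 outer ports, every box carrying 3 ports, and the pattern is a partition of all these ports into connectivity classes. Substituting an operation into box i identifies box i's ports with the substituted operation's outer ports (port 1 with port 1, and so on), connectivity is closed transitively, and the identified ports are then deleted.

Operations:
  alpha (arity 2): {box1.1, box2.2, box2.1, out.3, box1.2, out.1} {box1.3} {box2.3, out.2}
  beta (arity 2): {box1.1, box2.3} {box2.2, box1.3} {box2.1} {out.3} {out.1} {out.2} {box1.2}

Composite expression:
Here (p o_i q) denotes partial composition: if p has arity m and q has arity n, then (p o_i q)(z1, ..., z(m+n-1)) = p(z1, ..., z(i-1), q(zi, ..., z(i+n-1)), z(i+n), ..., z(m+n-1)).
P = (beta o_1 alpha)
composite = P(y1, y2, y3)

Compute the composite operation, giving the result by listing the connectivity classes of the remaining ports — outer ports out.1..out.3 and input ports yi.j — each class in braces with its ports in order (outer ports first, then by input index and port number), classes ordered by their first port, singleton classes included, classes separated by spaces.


{out.1} {out.2} {out.3} {y1.1, y1.2, y2.1, y2.2, y3.2, y3.3} {y1.3} {y2.3} {y3.1}


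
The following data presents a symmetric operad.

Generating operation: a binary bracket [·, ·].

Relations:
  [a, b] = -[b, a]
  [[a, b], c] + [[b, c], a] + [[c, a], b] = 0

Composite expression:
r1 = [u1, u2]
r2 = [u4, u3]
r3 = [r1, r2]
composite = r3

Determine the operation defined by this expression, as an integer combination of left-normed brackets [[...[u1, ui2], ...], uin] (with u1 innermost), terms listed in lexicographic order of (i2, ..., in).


Left-normed coefficients sit on the u1-initial expansion words.
Composite bracket: [[u1, u2], [u4, u3]]
Each bracket splits as ab - ba, giving 8 signed words (2^3 = 8).
Keep just the words that open with u1:
  word u1u2u3u4 has sign -1, contributing -[[[u1, u2], u3], u4]
  word u1u2u4u3 has sign +1, contributing +[[[u1, u2], u4], u3]

-[[[u1, u2], u3], u4] + [[[u1, u2], u4], u3]


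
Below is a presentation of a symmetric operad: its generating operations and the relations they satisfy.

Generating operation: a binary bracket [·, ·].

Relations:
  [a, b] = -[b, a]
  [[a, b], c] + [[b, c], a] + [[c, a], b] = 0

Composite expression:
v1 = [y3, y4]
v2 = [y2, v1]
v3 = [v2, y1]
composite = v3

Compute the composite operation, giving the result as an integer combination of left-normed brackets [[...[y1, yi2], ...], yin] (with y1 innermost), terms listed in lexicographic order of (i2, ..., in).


-[[[y1, y2], y3], y4] + [[[y1, y2], y4], y3] + [[[y1, y3], y4], y2] - [[[y1, y4], y3], y2]

Expand each bracket as ab - ba; the y1-initial words give the coefficients.
Composite bracket: [[y2, [y3, y4]], y1]
Under [a, b] = ab - ba we get 8 signed associative words (2^3 = 8).
Keep just the words that open with y1:
  from y1y2y3y4, sign -1: term -[[[y1, y2], y3], y4]
  from y1y2y4y3, sign +1: term +[[[y1, y2], y4], y3]
  from y1y3y4y2, sign +1: term +[[[y1, y3], y4], y2]
  from y1y4y3y2, sign -1: term -[[[y1, y4], y3], y2]


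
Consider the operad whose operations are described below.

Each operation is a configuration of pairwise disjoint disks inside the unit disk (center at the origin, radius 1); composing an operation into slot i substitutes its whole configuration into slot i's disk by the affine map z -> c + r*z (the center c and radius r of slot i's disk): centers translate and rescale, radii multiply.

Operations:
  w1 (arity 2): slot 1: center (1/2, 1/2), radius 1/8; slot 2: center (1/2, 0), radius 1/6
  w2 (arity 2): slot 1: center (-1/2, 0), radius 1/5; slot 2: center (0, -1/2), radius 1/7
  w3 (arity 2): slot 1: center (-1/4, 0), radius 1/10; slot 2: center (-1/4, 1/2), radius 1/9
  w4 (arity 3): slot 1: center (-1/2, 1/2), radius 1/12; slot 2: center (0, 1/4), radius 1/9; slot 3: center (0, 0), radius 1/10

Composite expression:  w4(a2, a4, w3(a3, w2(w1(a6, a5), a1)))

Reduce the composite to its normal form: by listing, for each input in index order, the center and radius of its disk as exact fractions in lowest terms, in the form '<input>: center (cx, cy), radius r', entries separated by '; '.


a1: center (-1/40, 2/45), radius 1/630; a2: center (-1/2, 1/2), radius 1/12; a3: center (-1/40, 0), radius 1/100; a4: center (0, 1/4), radius 1/9; a5: center (-53/1800, 1/20), radius 1/2700; a6: center (-53/1800, 23/450), radius 1/3600

Below w4, radii multiply path by path; the a-disk centers shift.
a2: after 1 affine step, its disk has center (-1/2, 1/2), radius 1/12
a4: after 1 affine step, its disk has center (0, 1/4), radius 1/9
a3: after 2 affine steps, its disk has center (-1/40, 0), radius 1/100
a6: after 4 affine steps, its disk has center (-53/1800, 23/450), radius 1/3600
a5: after 4 affine steps, its disk has center (-53/1800, 1/20), radius 1/2700
a1: after 3 affine steps, its disk has center (-1/40, 2/45), radius 1/630


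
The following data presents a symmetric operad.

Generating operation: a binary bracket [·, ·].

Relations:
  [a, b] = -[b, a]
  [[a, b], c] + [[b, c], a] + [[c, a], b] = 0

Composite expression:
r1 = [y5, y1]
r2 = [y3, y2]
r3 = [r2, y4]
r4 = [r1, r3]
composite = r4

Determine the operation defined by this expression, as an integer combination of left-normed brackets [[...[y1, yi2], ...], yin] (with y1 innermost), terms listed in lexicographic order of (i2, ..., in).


[[[[y1, y5], y2], y3], y4] - [[[[y1, y5], y3], y2], y4] - [[[[y1, y5], y4], y2], y3] + [[[[y1, y5], y4], y3], y2]

Expand each bracket as ab - ba; the y1-initial words give the coefficients.
Composite bracket: [[y5, y1], [[y3, y2], y4]]
Full expansion: 16 signed words from ab - ba (2^4 = 16).
Words beginning with y1 determine it all:
  from y1y5y2y3y4, sign +1: term +[[[[y1, y5], y2], y3], y4]
  from y1y5y3y2y4, sign -1: term -[[[[y1, y5], y3], y2], y4]
  from y1y5y4y2y3, sign -1: term -[[[[y1, y5], y4], y2], y3]
  from y1y5y4y3y2, sign +1: term +[[[[y1, y5], y4], y3], y2]


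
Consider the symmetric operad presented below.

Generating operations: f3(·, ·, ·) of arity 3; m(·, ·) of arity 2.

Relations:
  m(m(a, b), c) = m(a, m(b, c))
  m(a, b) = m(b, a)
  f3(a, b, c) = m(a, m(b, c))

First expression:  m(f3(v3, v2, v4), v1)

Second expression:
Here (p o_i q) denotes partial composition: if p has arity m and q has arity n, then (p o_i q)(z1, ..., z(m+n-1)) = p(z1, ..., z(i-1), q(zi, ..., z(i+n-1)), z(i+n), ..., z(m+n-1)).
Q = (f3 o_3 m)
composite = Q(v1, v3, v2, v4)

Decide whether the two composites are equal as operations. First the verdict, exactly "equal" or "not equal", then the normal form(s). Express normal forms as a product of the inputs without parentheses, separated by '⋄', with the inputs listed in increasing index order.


equal: each reduces to v1 ⋄ v2 ⋄ v3 ⋄ v4

The first expression reduces to v1 ⋄ v2 ⋄ v3 ⋄ v4
The second expression reduces to v1 ⋄ v2 ⋄ v3 ⋄ v4
Identical normal forms: equal.


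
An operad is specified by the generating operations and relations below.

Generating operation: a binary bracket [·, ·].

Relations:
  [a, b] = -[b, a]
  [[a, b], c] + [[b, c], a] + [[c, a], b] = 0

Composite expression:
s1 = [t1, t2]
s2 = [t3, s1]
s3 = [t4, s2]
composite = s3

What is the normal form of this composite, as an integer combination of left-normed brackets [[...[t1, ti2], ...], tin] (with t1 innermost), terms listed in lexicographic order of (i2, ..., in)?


[[[t1, t2], t3], t4]

Left-normed coefficients sit on the t1-initial expansion words.
Composite bracket: [t4, [t3, [t1, t2]]]
Each bracket splits as ab - ba, giving 8 signed words (2^3 = 8).
Only words starting with t1 matter:
  word t1t2t3t4 has sign +1, contributing +[[[t1, t2], t3], t4]


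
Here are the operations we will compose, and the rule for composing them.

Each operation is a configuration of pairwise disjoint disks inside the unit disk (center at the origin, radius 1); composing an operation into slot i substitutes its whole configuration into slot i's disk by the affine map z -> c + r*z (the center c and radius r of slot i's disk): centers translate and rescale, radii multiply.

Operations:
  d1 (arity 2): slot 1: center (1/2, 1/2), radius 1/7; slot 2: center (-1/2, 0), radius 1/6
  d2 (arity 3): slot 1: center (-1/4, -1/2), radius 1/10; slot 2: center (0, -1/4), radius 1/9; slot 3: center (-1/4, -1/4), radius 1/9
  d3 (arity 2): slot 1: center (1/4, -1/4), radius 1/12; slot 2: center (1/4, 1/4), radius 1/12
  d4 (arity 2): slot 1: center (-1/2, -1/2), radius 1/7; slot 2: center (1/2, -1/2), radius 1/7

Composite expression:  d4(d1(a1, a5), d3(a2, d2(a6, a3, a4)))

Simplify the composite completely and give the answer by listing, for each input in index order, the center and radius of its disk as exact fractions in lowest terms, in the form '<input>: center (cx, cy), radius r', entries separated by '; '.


a1: center (-3/7, -3/7), radius 1/49; a2: center (15/28, -15/28), radius 1/84; a3: center (15/28, -157/336), radius 1/756; a4: center (179/336, -157/336), radius 1/756; a5: center (-4/7, -1/2), radius 1/42; a6: center (179/336, -79/168), radius 1/840

Only the slot chain above each a matters under d4; compose those maps.
input a1: composing its 2 substitution steps yields center (-3/7, -3/7), radius 1/49
input a5: composing its 2 substitution steps yields center (-4/7, -1/2), radius 1/42
input a2: composing its 2 substitution steps yields center (15/28, -15/28), radius 1/84
input a6: composing its 3 substitution steps yields center (179/336, -79/168), radius 1/840
input a3: composing its 3 substitution steps yields center (15/28, -157/336), radius 1/756
input a4: composing its 3 substitution steps yields center (179/336, -157/336), radius 1/756


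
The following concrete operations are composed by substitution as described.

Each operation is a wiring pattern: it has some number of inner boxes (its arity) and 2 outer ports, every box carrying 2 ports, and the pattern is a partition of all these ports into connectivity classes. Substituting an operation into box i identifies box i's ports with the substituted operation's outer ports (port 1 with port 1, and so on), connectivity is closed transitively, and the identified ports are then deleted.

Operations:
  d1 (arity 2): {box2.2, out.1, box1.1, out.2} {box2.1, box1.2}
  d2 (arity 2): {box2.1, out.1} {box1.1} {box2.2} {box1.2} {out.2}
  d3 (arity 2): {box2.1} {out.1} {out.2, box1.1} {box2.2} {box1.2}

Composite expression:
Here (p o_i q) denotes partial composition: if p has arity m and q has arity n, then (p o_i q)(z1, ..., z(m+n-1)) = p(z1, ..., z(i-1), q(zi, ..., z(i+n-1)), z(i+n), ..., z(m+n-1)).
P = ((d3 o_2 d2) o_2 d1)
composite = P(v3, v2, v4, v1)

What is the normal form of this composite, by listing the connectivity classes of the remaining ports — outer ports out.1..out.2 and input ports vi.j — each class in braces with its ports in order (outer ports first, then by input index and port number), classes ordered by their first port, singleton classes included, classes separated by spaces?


{out.1} {out.2, v3.1} {v1.1} {v1.2} {v2.1, v4.2} {v2.2, v4.1} {v3.2}


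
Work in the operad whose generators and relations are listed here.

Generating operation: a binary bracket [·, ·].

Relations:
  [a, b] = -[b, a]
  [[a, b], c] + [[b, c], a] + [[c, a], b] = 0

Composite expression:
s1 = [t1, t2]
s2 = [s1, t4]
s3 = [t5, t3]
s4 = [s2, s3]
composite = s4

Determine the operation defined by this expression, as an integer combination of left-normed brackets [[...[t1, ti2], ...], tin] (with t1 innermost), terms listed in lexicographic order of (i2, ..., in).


-[[[[t1, t2], t4], t3], t5] + [[[[t1, t2], t4], t5], t3]

Left-normed coefficients sit on the t1-initial expansion words.
Composite bracket: [[[t1, t2], t4], [t5, t3]]
Each bracket splits as ab - ba, giving 16 signed words (2^4 = 16).
Coefficients come from the t1-initial words:
  sign of t1t2t4t3t5 is -1, so it contributes -[[[[t1, t2], t4], t3], t5]
  sign of t1t2t4t5t3 is +1, so it contributes +[[[[t1, t2], t4], t5], t3]


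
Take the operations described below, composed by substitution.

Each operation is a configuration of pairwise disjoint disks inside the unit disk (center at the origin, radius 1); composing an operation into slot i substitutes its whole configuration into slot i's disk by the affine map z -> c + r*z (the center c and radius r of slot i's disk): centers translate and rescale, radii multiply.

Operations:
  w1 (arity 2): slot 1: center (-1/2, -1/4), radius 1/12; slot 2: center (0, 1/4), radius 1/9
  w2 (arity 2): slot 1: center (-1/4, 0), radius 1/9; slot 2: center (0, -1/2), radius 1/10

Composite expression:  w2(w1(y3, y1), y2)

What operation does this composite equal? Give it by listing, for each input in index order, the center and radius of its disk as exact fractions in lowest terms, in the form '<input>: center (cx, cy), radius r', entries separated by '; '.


y1: center (-1/4, 1/36), radius 1/81; y2: center (0, -1/2), radius 1/10; y3: center (-11/36, -1/36), radius 1/108

Follow each y-input down from w2: c' goes to c + r*c', radius to r*r'.
y3 passes through 2 substitutions, ending at center (-11/36, -1/36), radius 1/108
y1 passes through 2 substitutions, ending at center (-1/4, 1/36), radius 1/81
y2 passes through 1 substitution, ending at center (0, -1/2), radius 1/10


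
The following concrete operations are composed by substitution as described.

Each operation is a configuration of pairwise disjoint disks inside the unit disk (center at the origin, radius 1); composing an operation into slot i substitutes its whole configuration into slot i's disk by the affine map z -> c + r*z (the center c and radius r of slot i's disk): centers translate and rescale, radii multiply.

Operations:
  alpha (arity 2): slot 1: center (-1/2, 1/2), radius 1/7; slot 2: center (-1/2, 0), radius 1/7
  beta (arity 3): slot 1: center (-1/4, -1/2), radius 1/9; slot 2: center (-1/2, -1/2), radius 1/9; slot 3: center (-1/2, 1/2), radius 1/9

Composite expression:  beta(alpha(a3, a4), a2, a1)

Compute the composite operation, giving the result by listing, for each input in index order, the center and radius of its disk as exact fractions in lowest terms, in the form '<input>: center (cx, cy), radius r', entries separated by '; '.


a1: center (-1/2, 1/2), radius 1/9; a2: center (-1/2, -1/2), radius 1/9; a3: center (-11/36, -4/9), radius 1/63; a4: center (-11/36, -1/2), radius 1/63


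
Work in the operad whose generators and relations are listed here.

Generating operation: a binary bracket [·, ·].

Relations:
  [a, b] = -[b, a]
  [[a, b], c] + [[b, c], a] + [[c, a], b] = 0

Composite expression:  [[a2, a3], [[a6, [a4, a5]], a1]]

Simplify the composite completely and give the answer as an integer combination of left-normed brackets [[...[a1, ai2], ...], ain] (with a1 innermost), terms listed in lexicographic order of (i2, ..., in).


-[[[[[a1, a4], a5], a6], a2], a3] + [[[[[a1, a4], a5], a6], a3], a2] + [[[[[a1, a5], a4], a6], a2], a3] - [[[[[a1, a5], a4], a6], a3], a2] + [[[[[a1, a6], a4], a5], a2], a3] - [[[[[a1, a6], a4], a5], a3], a2] - [[[[[a1, a6], a5], a4], a2], a3] + [[[[[a1, a6], a5], a4], a3], a2]


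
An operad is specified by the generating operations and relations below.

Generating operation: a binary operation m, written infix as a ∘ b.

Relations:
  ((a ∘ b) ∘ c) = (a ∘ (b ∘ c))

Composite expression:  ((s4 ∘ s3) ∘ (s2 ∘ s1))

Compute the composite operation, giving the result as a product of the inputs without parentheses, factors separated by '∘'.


s4 ∘ s3 ∘ s2 ∘ s1

The m-tree's shape is irrelevant; the s-reading-order decides.
(s4 ∘ s3) spells out as s4 ∘ s3
(s2 ∘ s1) spells out as s2 ∘ s1
((s4 ∘ s3) ∘ (s2 ∘ s1)) spells out as s4 ∘ s3 ∘ s2 ∘ s1


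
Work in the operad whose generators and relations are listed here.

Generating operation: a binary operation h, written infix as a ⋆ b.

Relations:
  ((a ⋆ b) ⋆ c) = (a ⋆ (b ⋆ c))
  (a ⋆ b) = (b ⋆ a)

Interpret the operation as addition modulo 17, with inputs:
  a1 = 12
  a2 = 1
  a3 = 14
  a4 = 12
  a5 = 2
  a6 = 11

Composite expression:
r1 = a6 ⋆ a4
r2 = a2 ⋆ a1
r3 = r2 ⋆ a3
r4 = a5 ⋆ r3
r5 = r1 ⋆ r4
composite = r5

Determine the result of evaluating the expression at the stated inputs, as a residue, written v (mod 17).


1 (mod 17)

(a6 ⋆ a4) = 6
(a2 ⋆ a1) = 13
((a2 ⋆ a1) ⋆ a3) = 10
(a5 ⋆ ((a2 ⋆ a1) ⋆ a3)) = 12
((a6 ⋆ a4) ⋆ (a5 ⋆ ((a2 ⋆ a1) ⋆ a3))) = 1


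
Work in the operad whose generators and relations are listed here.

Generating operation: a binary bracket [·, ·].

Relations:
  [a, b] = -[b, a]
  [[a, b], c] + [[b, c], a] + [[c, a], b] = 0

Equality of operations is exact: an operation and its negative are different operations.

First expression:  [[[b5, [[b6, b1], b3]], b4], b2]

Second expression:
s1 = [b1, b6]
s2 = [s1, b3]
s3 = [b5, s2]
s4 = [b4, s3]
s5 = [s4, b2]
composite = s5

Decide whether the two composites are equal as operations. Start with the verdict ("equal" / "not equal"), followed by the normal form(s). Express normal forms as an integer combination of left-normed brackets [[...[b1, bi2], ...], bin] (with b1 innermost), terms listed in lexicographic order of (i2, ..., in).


equal: each reduces to [[[[[b1, b6], b3], b5], b4], b2]

The first expression reduces to [[[[[b1, b6], b3], b5], b4], b2]
The second expression reduces to [[[[[b1, b6], b3], b5], b4], b2]
Both agree, so they are equal.


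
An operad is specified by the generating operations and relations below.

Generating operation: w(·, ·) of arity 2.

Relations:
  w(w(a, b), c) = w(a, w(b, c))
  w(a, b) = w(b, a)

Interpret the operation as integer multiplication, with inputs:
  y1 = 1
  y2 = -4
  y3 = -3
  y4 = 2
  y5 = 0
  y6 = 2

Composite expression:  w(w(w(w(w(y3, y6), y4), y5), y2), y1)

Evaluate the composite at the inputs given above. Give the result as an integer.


0

w(y3, y6) = -6
w(w(y3, y6), y4) = -12
w(w(w(y3, y6), y4), y5) = 0
w(w(w(w(y3, y6), y4), y5), y2) = 0
w(w(w(w(w(y3, y6), y4), y5), y2), y1) = 0


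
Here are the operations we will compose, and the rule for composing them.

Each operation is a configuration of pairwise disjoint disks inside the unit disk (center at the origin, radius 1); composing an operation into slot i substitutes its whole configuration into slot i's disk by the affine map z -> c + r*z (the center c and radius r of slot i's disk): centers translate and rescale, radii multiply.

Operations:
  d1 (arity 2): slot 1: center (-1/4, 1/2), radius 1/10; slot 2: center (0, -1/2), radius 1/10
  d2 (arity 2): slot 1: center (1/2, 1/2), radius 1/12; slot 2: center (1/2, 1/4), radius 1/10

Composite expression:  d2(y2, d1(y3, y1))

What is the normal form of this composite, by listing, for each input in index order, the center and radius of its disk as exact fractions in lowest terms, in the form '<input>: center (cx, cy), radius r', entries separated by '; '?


y1: center (1/2, 1/5), radius 1/100; y2: center (1/2, 1/2), radius 1/12; y3: center (19/40, 3/10), radius 1/100


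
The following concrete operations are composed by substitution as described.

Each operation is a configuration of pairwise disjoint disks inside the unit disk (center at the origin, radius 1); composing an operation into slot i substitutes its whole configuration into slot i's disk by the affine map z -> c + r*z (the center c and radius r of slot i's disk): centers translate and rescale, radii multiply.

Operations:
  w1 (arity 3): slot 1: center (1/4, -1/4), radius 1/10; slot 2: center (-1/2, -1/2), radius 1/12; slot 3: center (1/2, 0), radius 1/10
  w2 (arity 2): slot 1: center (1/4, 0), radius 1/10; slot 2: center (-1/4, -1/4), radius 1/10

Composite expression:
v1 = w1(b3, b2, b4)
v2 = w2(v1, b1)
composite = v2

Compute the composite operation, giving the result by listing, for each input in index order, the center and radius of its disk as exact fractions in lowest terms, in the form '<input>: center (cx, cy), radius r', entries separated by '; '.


b1: center (-1/4, -1/4), radius 1/10; b2: center (1/5, -1/20), radius 1/120; b3: center (11/40, -1/40), radius 1/100; b4: center (3/10, 0), radius 1/100

Affine substitution under w2: radii multiply and b-centers shift.
for b3, the 2-step affine chain lands on center (11/40, -1/40), radius 1/100
for b2, the 2-step affine chain lands on center (1/5, -1/20), radius 1/120
for b4, the 2-step affine chain lands on center (3/10, 0), radius 1/100
for b1, the 1-step affine chain lands on center (-1/4, -1/4), radius 1/10


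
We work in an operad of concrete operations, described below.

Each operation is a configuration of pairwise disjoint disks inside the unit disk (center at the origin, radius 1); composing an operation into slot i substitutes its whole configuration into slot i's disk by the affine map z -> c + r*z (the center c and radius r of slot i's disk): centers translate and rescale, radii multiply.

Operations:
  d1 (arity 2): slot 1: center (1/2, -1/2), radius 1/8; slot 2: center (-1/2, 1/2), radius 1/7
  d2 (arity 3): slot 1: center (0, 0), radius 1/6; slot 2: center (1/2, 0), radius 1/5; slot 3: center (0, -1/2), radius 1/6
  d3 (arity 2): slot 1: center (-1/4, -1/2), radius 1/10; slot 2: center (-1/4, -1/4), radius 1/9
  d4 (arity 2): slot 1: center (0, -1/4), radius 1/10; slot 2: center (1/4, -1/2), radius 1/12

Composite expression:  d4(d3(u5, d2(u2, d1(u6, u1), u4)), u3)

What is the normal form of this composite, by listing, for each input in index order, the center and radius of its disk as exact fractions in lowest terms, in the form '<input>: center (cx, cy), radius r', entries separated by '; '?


u1: center (-37/1800, -493/1800), radius 1/3150; u2: center (-1/40, -11/40), radius 1/540; u3: center (1/4, -1/2), radius 1/12; u4: center (-1/40, -101/360), radius 1/540; u5: center (-1/40, -3/10), radius 1/100; u6: center (-11/600, -497/1800), radius 1/3600

Follow each u-input down from d4: c' goes to c + r*c', radius to r*r'.
for u5, the 2-step affine chain lands on center (-1/40, -3/10), radius 1/100
for u2, the 3-step affine chain lands on center (-1/40, -11/40), radius 1/540
for u6, the 4-step affine chain lands on center (-11/600, -497/1800), radius 1/3600
for u1, the 4-step affine chain lands on center (-37/1800, -493/1800), radius 1/3150
for u4, the 3-step affine chain lands on center (-1/40, -101/360), radius 1/540
for u3, the 1-step affine chain lands on center (1/4, -1/2), radius 1/12


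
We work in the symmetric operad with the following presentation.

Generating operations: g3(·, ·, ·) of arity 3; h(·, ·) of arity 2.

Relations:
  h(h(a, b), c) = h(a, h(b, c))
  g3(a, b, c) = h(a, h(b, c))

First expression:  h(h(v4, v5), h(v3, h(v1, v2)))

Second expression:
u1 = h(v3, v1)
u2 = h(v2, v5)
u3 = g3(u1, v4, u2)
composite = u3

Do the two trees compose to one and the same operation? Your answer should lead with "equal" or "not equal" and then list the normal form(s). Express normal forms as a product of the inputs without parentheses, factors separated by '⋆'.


not equal; the first gives v4 ⋆ v5 ⋆ v3 ⋆ v1 ⋆ v2 and the second v3 ⋆ v1 ⋆ v4 ⋆ v2 ⋆ v5

The first expression reduces to v4 ⋆ v5 ⋆ v3 ⋆ v1 ⋆ v2
The second expression reduces to v3 ⋆ v1 ⋆ v4 ⋆ v2 ⋆ v5
No match — not equal.


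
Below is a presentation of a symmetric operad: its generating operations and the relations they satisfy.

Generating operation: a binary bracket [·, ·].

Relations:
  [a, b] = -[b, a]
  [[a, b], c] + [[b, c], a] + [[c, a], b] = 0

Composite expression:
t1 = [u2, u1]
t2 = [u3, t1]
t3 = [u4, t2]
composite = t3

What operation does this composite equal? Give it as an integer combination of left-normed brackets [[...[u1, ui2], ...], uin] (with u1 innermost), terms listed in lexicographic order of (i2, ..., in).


Skip Jacobi rewriting: expand, keep u1-initial words, read off terms.
Composite bracket: [u4, [u3, [u2, u1]]]
The bracket unfolds into 8 signed words via [a, b] = ab - ba (2^3 = 8).
Coefficients come from the u1-initial words:
  u1u2u3u4 appears with sign -1, giving the term -[[[u1, u2], u3], u4]

-[[[u1, u2], u3], u4]


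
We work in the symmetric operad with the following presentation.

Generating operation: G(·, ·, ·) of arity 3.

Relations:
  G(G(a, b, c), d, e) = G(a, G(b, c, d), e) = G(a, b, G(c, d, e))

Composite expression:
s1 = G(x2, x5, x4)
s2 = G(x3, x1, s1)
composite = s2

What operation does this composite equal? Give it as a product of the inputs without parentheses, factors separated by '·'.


x3 · x1 · x2 · x5 · x4

Key point: G is associative — brackets drop, the x-order remains.
G(x2, x5, x4) flattens to x2 · x5 · x4
G(x3, x1, G(x2, x5, x4)) flattens to x3 · x1 · x2 · x5 · x4


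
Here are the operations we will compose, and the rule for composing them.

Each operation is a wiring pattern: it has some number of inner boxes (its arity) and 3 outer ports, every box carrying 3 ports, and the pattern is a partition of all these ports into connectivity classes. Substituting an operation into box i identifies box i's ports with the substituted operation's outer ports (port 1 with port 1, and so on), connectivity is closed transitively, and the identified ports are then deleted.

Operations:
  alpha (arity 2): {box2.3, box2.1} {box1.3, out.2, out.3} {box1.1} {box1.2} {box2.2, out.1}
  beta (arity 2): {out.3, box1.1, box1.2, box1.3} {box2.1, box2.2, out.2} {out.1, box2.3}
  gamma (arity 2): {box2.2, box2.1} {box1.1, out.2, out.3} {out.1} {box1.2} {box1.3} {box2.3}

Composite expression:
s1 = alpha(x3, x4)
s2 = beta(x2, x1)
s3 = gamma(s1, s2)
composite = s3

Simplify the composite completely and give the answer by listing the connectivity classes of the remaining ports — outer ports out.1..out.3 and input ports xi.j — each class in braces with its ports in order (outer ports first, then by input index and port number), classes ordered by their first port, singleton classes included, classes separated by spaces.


{out.1} {out.2, out.3, x4.2} {x1.1, x1.2, x1.3} {x2.1, x2.2, x2.3} {x3.1} {x3.2} {x3.3} {x4.1, x4.3}


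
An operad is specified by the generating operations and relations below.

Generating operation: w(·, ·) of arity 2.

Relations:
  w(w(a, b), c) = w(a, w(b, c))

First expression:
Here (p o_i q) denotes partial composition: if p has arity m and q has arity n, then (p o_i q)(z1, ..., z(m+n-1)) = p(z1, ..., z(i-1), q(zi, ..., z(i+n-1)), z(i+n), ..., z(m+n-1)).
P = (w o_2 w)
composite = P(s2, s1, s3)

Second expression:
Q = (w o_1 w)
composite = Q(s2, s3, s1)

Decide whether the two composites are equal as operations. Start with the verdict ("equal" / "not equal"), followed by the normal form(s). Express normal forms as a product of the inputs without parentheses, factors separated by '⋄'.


In normal form, the first expression is s2 ⋄ s1 ⋄ s3
In normal form, the second expression is s2 ⋄ s3 ⋄ s1
Different reductions; not equal.

not equal; the first gives s2 ⋄ s1 ⋄ s3 and the second s2 ⋄ s3 ⋄ s1


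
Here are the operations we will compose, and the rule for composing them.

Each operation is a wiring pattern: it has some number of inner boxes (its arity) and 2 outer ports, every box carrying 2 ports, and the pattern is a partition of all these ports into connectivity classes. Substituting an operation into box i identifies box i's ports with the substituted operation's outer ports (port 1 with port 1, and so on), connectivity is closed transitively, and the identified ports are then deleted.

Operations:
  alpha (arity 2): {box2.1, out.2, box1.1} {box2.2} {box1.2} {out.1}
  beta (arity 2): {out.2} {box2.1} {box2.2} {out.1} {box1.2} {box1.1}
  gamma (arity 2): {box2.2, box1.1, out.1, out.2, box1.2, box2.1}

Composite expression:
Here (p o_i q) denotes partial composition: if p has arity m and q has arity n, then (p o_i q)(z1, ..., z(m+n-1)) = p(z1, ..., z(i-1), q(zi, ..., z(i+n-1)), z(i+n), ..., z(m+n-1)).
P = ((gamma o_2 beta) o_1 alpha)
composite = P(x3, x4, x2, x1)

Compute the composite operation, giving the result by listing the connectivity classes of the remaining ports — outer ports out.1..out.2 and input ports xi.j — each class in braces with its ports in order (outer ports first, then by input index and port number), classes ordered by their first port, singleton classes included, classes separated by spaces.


{out.1, out.2, x3.1, x4.1} {x1.1} {x1.2} {x2.1} {x2.2} {x3.2} {x4.2}

Substituting into gamma glues patterns; closure does the rest.
the subtree at alpha composes to {out.1} {out.2, x3.1, x4.1} {x3.2} {x4.2} on (x3, x4); out.j = own outer ports
the subtree at beta composes to {out.1} {out.2} {x1.1} {x1.2} {x2.1} {x2.2} on (x2, x1); out.j = own outer ports
the subtree at gamma composes to {out.1, out.2, x3.1, x4.1} {x1.1} {x1.2} {x2.1} {x2.2} {x3.2} {x4.2} on (x3, x4, x2, x1); out.j = own outer ports


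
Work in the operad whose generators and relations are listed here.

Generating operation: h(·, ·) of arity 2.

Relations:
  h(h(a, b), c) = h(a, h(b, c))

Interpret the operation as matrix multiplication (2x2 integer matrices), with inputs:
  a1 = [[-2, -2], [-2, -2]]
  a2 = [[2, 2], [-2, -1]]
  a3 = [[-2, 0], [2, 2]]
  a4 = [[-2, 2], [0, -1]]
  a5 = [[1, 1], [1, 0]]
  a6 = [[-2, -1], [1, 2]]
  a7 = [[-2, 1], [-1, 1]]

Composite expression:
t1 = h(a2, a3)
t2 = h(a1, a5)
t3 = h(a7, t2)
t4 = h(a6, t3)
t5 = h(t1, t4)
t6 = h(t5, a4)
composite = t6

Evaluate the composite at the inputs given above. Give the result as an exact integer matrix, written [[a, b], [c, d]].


[[-32, 24], [48, -36]]

h(a2, a3) = [[0, 4], [2, -2]]
h(a1, a5) = [[-4, -2], [-4, -2]]
h(a7, h(a1, a5)) = [[4, 2], [0, 0]]
h(a6, h(a7, h(a1, a5))) = [[-8, -4], [4, 2]]
h(h(a2, a3), h(a6, h(a7, h(a1, a5)))) = [[16, 8], [-24, -12]]
h(h(h(a2, a3), h(a6, h(a7, h(a1, a5)))), a4) = [[-32, 24], [48, -36]]


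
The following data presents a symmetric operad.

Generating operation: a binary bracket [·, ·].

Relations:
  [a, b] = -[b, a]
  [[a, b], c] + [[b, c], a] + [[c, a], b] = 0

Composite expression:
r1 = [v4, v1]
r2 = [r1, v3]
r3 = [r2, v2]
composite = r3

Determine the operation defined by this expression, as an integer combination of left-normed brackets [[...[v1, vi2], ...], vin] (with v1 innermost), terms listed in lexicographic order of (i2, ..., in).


A multilinear Lie element is pinned by v1-initial words (v1 innermost).
Composite bracket: [[[v4, v1], v3], v2]
The bracket unfolds into 8 signed words via [a, b] = ab - ba (2^3 = 8).
Only words starting with v1 matter:
  v1v4v3v2 (sign -1) contributes -[[[v1, v4], v3], v2]

-[[[v1, v4], v3], v2]


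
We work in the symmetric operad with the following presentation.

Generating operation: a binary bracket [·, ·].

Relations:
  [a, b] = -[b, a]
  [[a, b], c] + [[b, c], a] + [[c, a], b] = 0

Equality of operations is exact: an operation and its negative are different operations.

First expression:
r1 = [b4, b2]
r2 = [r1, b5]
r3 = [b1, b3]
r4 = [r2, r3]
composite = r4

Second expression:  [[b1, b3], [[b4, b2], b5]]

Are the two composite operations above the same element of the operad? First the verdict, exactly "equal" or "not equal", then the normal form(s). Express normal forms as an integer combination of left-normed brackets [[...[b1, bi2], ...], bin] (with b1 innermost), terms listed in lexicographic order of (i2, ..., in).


not equal — first [[[[b1, b3], b2], b4], b5] - [[[[b1, b3], b4], b2], b5] - [[[[b1, b3], b5], b2], b4] + [[[[b1, b3], b5], b4], b2], second -[[[[b1, b3], b2], b4], b5] + [[[[b1, b3], b4], b2], b5] + [[[[b1, b3], b5], b2], b4] - [[[[b1, b3], b5], b4], b2]

The first expression reduces to [[[[b1, b3], b2], b4], b5] - [[[[b1, b3], b4], b2], b5] - [[[[b1, b3], b5], b2], b4] + [[[[b1, b3], b5], b4], b2]
The second expression reduces to -[[[[b1, b3], b2], b4], b5] + [[[[b1, b3], b4], b2], b5] + [[[[b1, b3], b5], b2], b4] - [[[[b1, b3], b5], b4], b2]
They disagree, so not equal.
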